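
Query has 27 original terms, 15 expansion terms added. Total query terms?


Original terms: 27
Expansion terms: 15
Total = 27 + 15 = 42

42


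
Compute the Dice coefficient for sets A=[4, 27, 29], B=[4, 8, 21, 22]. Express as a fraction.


A intersect B = [4]
|A intersect B| = 1
|A| = 3, |B| = 4
Dice = 2*1 / (3+4)
= 2 / 7 = 2/7

2/7


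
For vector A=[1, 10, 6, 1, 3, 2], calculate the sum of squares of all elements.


|A|^2 = sum of squared components
A[0]^2 = 1^2 = 1
A[1]^2 = 10^2 = 100
A[2]^2 = 6^2 = 36
A[3]^2 = 1^2 = 1
A[4]^2 = 3^2 = 9
A[5]^2 = 2^2 = 4
Sum = 1 + 100 + 36 + 1 + 9 + 4 = 151

151


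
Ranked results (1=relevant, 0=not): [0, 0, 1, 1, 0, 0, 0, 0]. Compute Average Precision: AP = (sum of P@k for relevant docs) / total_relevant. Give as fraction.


Computing P@k for each relevant position:
Position 1: not relevant
Position 2: not relevant
Position 3: relevant, P@3 = 1/3 = 1/3
Position 4: relevant, P@4 = 2/4 = 1/2
Position 5: not relevant
Position 6: not relevant
Position 7: not relevant
Position 8: not relevant
Sum of P@k = 1/3 + 1/2 = 5/6
AP = 5/6 / 2 = 5/12

5/12


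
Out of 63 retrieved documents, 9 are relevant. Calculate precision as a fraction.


Precision = relevant_retrieved / total_retrieved
= 9 / 63
= 9 / (9 + 54)
= 1/7

1/7


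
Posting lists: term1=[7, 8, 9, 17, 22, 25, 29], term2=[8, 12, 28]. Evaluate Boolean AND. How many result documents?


Boolean AND: find intersection of posting lists
term1 docs: [7, 8, 9, 17, 22, 25, 29]
term2 docs: [8, 12, 28]
Intersection: [8]
|intersection| = 1

1


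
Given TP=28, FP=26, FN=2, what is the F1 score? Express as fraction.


F1 = 2 * P * R / (P + R)
P = TP/(TP+FP) = 28/54 = 14/27
R = TP/(TP+FN) = 28/30 = 14/15
2 * P * R = 2 * 14/27 * 14/15 = 392/405
P + R = 14/27 + 14/15 = 196/135
F1 = 392/405 / 196/135 = 2/3

2/3


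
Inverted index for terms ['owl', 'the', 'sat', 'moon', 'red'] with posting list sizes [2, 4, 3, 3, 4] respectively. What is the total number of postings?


Summing posting list sizes:
'owl': 2 postings
'the': 4 postings
'sat': 3 postings
'moon': 3 postings
'red': 4 postings
Total = 2 + 4 + 3 + 3 + 4 = 16

16


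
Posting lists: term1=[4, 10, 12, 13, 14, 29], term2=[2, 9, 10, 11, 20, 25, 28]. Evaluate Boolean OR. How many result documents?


Boolean OR: find union of posting lists
term1 docs: [4, 10, 12, 13, 14, 29]
term2 docs: [2, 9, 10, 11, 20, 25, 28]
Union: [2, 4, 9, 10, 11, 12, 13, 14, 20, 25, 28, 29]
|union| = 12

12


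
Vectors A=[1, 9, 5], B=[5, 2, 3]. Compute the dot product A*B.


Dot product = sum of element-wise products
A[0]*B[0] = 1*5 = 5
A[1]*B[1] = 9*2 = 18
A[2]*B[2] = 5*3 = 15
Sum = 5 + 18 + 15 = 38

38


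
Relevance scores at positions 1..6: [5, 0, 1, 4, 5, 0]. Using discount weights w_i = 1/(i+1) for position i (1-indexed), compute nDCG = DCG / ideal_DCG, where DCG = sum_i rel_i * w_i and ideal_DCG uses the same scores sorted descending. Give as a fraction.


Position discount weights w_i = 1/(i+1) for i=1..6:
Weights = [1/2, 1/3, 1/4, 1/5, 1/6, 1/7]
Actual relevance: [5, 0, 1, 4, 5, 0]
DCG = 5/2 + 0/3 + 1/4 + 4/5 + 5/6 + 0/7 = 263/60
Ideal relevance (sorted desc): [5, 5, 4, 1, 0, 0]
Ideal DCG = 5/2 + 5/3 + 4/4 + 1/5 + 0/6 + 0/7 = 161/30
nDCG = DCG / ideal_DCG = 263/60 / 161/30 = 263/322

263/322


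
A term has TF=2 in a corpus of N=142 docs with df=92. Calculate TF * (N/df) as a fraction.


TF * (N/df)
= 2 * (142/92)
= 2 * 71/46
= 71/23

71/23


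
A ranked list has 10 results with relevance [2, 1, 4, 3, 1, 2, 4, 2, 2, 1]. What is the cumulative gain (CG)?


Cumulative Gain = sum of relevance scores
Position 1: rel=2, running sum=2
Position 2: rel=1, running sum=3
Position 3: rel=4, running sum=7
Position 4: rel=3, running sum=10
Position 5: rel=1, running sum=11
Position 6: rel=2, running sum=13
Position 7: rel=4, running sum=17
Position 8: rel=2, running sum=19
Position 9: rel=2, running sum=21
Position 10: rel=1, running sum=22
CG = 22

22


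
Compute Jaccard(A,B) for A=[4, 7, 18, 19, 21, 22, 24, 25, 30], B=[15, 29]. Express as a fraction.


A intersect B = []
|A intersect B| = 0
A union B = [4, 7, 15, 18, 19, 21, 22, 24, 25, 29, 30]
|A union B| = 11
Jaccard = 0/11 = 0

0


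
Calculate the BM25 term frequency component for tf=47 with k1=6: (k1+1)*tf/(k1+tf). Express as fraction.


BM25 TF component = (k1+1)*tf / (k1+tf)
k1 = 6, tf = 47
Numerator = (6+1)*47 = 329
Denominator = 6 + 47 = 53
= 329/53 = 329/53

329/53


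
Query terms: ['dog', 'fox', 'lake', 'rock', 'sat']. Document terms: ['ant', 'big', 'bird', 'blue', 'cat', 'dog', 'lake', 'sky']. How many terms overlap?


Query terms: ['dog', 'fox', 'lake', 'rock', 'sat']
Document terms: ['ant', 'big', 'bird', 'blue', 'cat', 'dog', 'lake', 'sky']
Common terms: ['dog', 'lake']
Overlap count = 2

2


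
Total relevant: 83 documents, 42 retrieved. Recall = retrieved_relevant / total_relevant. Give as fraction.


Recall = retrieved_relevant / total_relevant
= 42 / 83
= 42 / (42 + 41)
= 42/83

42/83


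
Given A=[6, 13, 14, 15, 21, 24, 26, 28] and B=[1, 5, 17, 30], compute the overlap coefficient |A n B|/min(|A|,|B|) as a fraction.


A intersect B = []
|A intersect B| = 0
min(|A|, |B|) = min(8, 4) = 4
Overlap = 0 / 4 = 0

0


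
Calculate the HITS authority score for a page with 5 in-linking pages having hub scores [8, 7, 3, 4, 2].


Authority = sum of hub scores of in-linkers
In-link 1: hub score = 8
In-link 2: hub score = 7
In-link 3: hub score = 3
In-link 4: hub score = 4
In-link 5: hub score = 2
Authority = 8 + 7 + 3 + 4 + 2 = 24

24


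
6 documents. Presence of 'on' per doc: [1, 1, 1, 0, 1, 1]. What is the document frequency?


Checking each document for 'on':
Doc 1: present
Doc 2: present
Doc 3: present
Doc 4: absent
Doc 5: present
Doc 6: present
df = sum of presences = 1 + 1 + 1 + 0 + 1 + 1 = 5

5


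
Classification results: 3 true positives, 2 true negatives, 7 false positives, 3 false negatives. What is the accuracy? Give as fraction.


Accuracy = (TP + TN) / (TP + TN + FP + FN)
TP + TN = 3 + 2 = 5
Total = 3 + 2 + 7 + 3 = 15
Accuracy = 5 / 15 = 1/3

1/3


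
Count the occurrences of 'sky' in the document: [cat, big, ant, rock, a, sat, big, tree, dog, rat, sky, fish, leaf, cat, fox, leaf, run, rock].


Document has 18 words
Scanning for 'sky':
Found at positions: [10]
Count = 1

1


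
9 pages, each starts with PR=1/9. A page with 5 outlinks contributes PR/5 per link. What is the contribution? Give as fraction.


Initial PR = 1/9 = 1/9
Outlinks = 5
Contribution per link = PR / outlinks
= 1/9 / 5
= 1/45

1/45


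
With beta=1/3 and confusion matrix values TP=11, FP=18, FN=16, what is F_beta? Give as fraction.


P = TP/(TP+FP) = 11/29 = 11/29
R = TP/(TP+FN) = 11/27 = 11/27
beta^2 = 1/3^2 = 1/9
(1 + beta^2) = 10/9
Numerator = (1+beta^2)*P*R = 1210/7047
Denominator = beta^2*P + R = 11/261 + 11/27 = 352/783
F_beta = 55/144

55/144


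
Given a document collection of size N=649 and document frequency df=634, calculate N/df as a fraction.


IDF ratio = N / df
= 649 / 634
= 649/634

649/634


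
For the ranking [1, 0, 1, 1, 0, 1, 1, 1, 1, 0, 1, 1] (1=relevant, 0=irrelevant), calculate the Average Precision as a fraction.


Computing P@k for each relevant position:
Position 1: relevant, P@1 = 1/1 = 1
Position 2: not relevant
Position 3: relevant, P@3 = 2/3 = 2/3
Position 4: relevant, P@4 = 3/4 = 3/4
Position 5: not relevant
Position 6: relevant, P@6 = 4/6 = 2/3
Position 7: relevant, P@7 = 5/7 = 5/7
Position 8: relevant, P@8 = 6/8 = 3/4
Position 9: relevant, P@9 = 7/9 = 7/9
Position 10: not relevant
Position 11: relevant, P@11 = 8/11 = 8/11
Position 12: relevant, P@12 = 9/12 = 3/4
Sum of P@k = 1 + 2/3 + 3/4 + 2/3 + 5/7 + 3/4 + 7/9 + 8/11 + 3/4 = 18857/2772
AP = 18857/2772 / 9 = 18857/24948

18857/24948


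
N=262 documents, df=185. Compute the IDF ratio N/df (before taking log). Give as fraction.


IDF ratio = N / df
= 262 / 185
= 262/185

262/185


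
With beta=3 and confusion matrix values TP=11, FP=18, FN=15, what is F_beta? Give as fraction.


P = TP/(TP+FP) = 11/29 = 11/29
R = TP/(TP+FN) = 11/26 = 11/26
beta^2 = 3^2 = 9
(1 + beta^2) = 10
Numerator = (1+beta^2)*P*R = 605/377
Denominator = beta^2*P + R = 99/29 + 11/26 = 2893/754
F_beta = 110/263

110/263


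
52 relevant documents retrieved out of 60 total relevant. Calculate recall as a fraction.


Recall = retrieved_relevant / total_relevant
= 52 / 60
= 52 / (52 + 8)
= 13/15

13/15


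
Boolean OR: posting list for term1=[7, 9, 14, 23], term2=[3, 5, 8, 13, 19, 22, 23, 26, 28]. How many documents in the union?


Boolean OR: find union of posting lists
term1 docs: [7, 9, 14, 23]
term2 docs: [3, 5, 8, 13, 19, 22, 23, 26, 28]
Union: [3, 5, 7, 8, 9, 13, 14, 19, 22, 23, 26, 28]
|union| = 12

12


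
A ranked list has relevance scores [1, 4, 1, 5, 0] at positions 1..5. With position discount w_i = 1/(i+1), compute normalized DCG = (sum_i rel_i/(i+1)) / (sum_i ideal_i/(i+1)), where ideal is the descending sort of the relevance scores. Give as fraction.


Position discount weights w_i = 1/(i+1) for i=1..5:
Weights = [1/2, 1/3, 1/4, 1/5, 1/6]
Actual relevance: [1, 4, 1, 5, 0]
DCG = 1/2 + 4/3 + 1/4 + 5/5 + 0/6 = 37/12
Ideal relevance (sorted desc): [5, 4, 1, 1, 0]
Ideal DCG = 5/2 + 4/3 + 1/4 + 1/5 + 0/6 = 257/60
nDCG = DCG / ideal_DCG = 37/12 / 257/60 = 185/257

185/257


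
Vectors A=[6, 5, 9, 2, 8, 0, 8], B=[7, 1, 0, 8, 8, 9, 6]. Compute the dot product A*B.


Dot product = sum of element-wise products
A[0]*B[0] = 6*7 = 42
A[1]*B[1] = 5*1 = 5
A[2]*B[2] = 9*0 = 0
A[3]*B[3] = 2*8 = 16
A[4]*B[4] = 8*8 = 64
A[5]*B[5] = 0*9 = 0
A[6]*B[6] = 8*6 = 48
Sum = 42 + 5 + 0 + 16 + 64 + 0 + 48 = 175

175


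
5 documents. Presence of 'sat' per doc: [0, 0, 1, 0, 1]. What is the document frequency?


Checking each document for 'sat':
Doc 1: absent
Doc 2: absent
Doc 3: present
Doc 4: absent
Doc 5: present
df = sum of presences = 0 + 0 + 1 + 0 + 1 = 2

2


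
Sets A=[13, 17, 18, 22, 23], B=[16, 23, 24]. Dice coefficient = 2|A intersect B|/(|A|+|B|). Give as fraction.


A intersect B = [23]
|A intersect B| = 1
|A| = 5, |B| = 3
Dice = 2*1 / (5+3)
= 2 / 8 = 1/4

1/4


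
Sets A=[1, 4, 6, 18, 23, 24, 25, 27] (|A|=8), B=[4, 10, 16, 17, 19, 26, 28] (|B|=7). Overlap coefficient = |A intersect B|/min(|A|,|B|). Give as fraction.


A intersect B = [4]
|A intersect B| = 1
min(|A|, |B|) = min(8, 7) = 7
Overlap = 1 / 7 = 1/7

1/7


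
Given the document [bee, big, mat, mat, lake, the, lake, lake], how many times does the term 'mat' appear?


Document has 8 words
Scanning for 'mat':
Found at positions: [2, 3]
Count = 2

2


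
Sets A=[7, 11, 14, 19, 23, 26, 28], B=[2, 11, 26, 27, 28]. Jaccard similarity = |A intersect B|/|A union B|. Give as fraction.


A intersect B = [11, 26, 28]
|A intersect B| = 3
A union B = [2, 7, 11, 14, 19, 23, 26, 27, 28]
|A union B| = 9
Jaccard = 3/9 = 1/3

1/3


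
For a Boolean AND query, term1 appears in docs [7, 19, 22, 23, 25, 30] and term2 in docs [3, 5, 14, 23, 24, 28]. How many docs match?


Boolean AND: find intersection of posting lists
term1 docs: [7, 19, 22, 23, 25, 30]
term2 docs: [3, 5, 14, 23, 24, 28]
Intersection: [23]
|intersection| = 1

1


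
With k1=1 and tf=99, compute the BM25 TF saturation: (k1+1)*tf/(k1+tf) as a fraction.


BM25 TF component = (k1+1)*tf / (k1+tf)
k1 = 1, tf = 99
Numerator = (1+1)*99 = 198
Denominator = 1 + 99 = 100
= 198/100 = 99/50

99/50


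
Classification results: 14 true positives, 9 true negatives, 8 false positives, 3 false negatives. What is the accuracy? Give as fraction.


Accuracy = (TP + TN) / (TP + TN + FP + FN)
TP + TN = 14 + 9 = 23
Total = 14 + 9 + 8 + 3 = 34
Accuracy = 23 / 34 = 23/34

23/34


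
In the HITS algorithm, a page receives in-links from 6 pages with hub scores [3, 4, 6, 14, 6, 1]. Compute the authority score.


Authority = sum of hub scores of in-linkers
In-link 1: hub score = 3
In-link 2: hub score = 4
In-link 3: hub score = 6
In-link 4: hub score = 14
In-link 5: hub score = 6
In-link 6: hub score = 1
Authority = 3 + 4 + 6 + 14 + 6 + 1 = 34

34


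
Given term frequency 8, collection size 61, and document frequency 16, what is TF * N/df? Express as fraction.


TF * (N/df)
= 8 * (61/16)
= 8 * 61/16
= 61/2

61/2


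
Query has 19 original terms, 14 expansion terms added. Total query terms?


Original terms: 19
Expansion terms: 14
Total = 19 + 14 = 33

33


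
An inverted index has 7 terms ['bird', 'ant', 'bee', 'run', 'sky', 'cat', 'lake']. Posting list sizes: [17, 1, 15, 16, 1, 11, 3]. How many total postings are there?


Summing posting list sizes:
'bird': 17 postings
'ant': 1 postings
'bee': 15 postings
'run': 16 postings
'sky': 1 postings
'cat': 11 postings
'lake': 3 postings
Total = 17 + 1 + 15 + 16 + 1 + 11 + 3 = 64

64


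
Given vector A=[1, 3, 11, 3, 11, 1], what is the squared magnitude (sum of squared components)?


|A|^2 = sum of squared components
A[0]^2 = 1^2 = 1
A[1]^2 = 3^2 = 9
A[2]^2 = 11^2 = 121
A[3]^2 = 3^2 = 9
A[4]^2 = 11^2 = 121
A[5]^2 = 1^2 = 1
Sum = 1 + 9 + 121 + 9 + 121 + 1 = 262

262


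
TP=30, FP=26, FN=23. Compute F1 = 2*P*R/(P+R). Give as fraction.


F1 = 2 * P * R / (P + R)
P = TP/(TP+FP) = 30/56 = 15/28
R = TP/(TP+FN) = 30/53 = 30/53
2 * P * R = 2 * 15/28 * 30/53 = 225/371
P + R = 15/28 + 30/53 = 1635/1484
F1 = 225/371 / 1635/1484 = 60/109

60/109


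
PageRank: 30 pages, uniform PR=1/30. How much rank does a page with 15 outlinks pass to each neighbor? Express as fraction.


Initial PR = 1/30 = 1/30
Outlinks = 15
Contribution per link = PR / outlinks
= 1/30 / 15
= 1/450

1/450


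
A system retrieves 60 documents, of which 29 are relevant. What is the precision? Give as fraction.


Precision = relevant_retrieved / total_retrieved
= 29 / 60
= 29 / (29 + 31)
= 29/60

29/60


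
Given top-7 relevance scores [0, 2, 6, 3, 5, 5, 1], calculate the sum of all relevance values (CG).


Cumulative Gain = sum of relevance scores
Position 1: rel=0, running sum=0
Position 2: rel=2, running sum=2
Position 3: rel=6, running sum=8
Position 4: rel=3, running sum=11
Position 5: rel=5, running sum=16
Position 6: rel=5, running sum=21
Position 7: rel=1, running sum=22
CG = 22

22


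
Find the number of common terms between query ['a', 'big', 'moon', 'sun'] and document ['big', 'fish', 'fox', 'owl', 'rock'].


Query terms: ['a', 'big', 'moon', 'sun']
Document terms: ['big', 'fish', 'fox', 'owl', 'rock']
Common terms: ['big']
Overlap count = 1

1


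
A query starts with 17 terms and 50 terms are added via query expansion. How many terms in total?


Original terms: 17
Expansion terms: 50
Total = 17 + 50 = 67

67


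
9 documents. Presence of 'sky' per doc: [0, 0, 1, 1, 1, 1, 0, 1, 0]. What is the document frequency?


Checking each document for 'sky':
Doc 1: absent
Doc 2: absent
Doc 3: present
Doc 4: present
Doc 5: present
Doc 6: present
Doc 7: absent
Doc 8: present
Doc 9: absent
df = sum of presences = 0 + 0 + 1 + 1 + 1 + 1 + 0 + 1 + 0 = 5

5


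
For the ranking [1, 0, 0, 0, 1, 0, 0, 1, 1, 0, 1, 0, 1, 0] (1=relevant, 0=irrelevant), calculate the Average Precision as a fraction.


Computing P@k for each relevant position:
Position 1: relevant, P@1 = 1/1 = 1
Position 2: not relevant
Position 3: not relevant
Position 4: not relevant
Position 5: relevant, P@5 = 2/5 = 2/5
Position 6: not relevant
Position 7: not relevant
Position 8: relevant, P@8 = 3/8 = 3/8
Position 9: relevant, P@9 = 4/9 = 4/9
Position 10: not relevant
Position 11: relevant, P@11 = 5/11 = 5/11
Position 12: not relevant
Position 13: relevant, P@13 = 6/13 = 6/13
Position 14: not relevant
Sum of P@k = 1 + 2/5 + 3/8 + 4/9 + 5/11 + 6/13 = 161417/51480
AP = 161417/51480 / 6 = 161417/308880

161417/308880


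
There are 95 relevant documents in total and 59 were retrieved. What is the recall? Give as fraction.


Recall = retrieved_relevant / total_relevant
= 59 / 95
= 59 / (59 + 36)
= 59/95

59/95


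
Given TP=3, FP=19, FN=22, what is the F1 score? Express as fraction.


F1 = 2 * P * R / (P + R)
P = TP/(TP+FP) = 3/22 = 3/22
R = TP/(TP+FN) = 3/25 = 3/25
2 * P * R = 2 * 3/22 * 3/25 = 9/275
P + R = 3/22 + 3/25 = 141/550
F1 = 9/275 / 141/550 = 6/47

6/47


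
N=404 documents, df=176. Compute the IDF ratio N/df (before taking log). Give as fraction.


IDF ratio = N / df
= 404 / 176
= 101/44

101/44


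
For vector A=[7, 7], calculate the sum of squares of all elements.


|A|^2 = sum of squared components
A[0]^2 = 7^2 = 49
A[1]^2 = 7^2 = 49
Sum = 49 + 49 = 98

98


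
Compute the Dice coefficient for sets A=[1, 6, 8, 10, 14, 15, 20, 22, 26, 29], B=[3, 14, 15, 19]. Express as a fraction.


A intersect B = [14, 15]
|A intersect B| = 2
|A| = 10, |B| = 4
Dice = 2*2 / (10+4)
= 4 / 14 = 2/7

2/7


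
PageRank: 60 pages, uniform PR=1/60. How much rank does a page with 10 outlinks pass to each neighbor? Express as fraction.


Initial PR = 1/60 = 1/60
Outlinks = 10
Contribution per link = PR / outlinks
= 1/60 / 10
= 1/600

1/600


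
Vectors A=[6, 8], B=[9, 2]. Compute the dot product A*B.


Dot product = sum of element-wise products
A[0]*B[0] = 6*9 = 54
A[1]*B[1] = 8*2 = 16
Sum = 54 + 16 = 70

70


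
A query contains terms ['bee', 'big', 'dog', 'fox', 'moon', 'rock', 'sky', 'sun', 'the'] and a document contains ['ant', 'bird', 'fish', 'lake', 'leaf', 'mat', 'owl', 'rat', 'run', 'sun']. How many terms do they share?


Query terms: ['bee', 'big', 'dog', 'fox', 'moon', 'rock', 'sky', 'sun', 'the']
Document terms: ['ant', 'bird', 'fish', 'lake', 'leaf', 'mat', 'owl', 'rat', 'run', 'sun']
Common terms: ['sun']
Overlap count = 1

1


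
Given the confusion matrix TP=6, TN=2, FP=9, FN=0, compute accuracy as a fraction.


Accuracy = (TP + TN) / (TP + TN + FP + FN)
TP + TN = 6 + 2 = 8
Total = 6 + 2 + 9 + 0 = 17
Accuracy = 8 / 17 = 8/17

8/17


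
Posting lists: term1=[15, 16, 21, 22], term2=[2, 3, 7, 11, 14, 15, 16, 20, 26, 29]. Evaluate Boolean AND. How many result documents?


Boolean AND: find intersection of posting lists
term1 docs: [15, 16, 21, 22]
term2 docs: [2, 3, 7, 11, 14, 15, 16, 20, 26, 29]
Intersection: [15, 16]
|intersection| = 2

2


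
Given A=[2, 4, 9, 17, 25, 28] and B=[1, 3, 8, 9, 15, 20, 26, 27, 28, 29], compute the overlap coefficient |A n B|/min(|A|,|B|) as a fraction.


A intersect B = [9, 28]
|A intersect B| = 2
min(|A|, |B|) = min(6, 10) = 6
Overlap = 2 / 6 = 1/3

1/3


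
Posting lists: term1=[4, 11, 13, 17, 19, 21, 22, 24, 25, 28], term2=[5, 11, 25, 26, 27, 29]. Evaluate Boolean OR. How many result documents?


Boolean OR: find union of posting lists
term1 docs: [4, 11, 13, 17, 19, 21, 22, 24, 25, 28]
term2 docs: [5, 11, 25, 26, 27, 29]
Union: [4, 5, 11, 13, 17, 19, 21, 22, 24, 25, 26, 27, 28, 29]
|union| = 14

14


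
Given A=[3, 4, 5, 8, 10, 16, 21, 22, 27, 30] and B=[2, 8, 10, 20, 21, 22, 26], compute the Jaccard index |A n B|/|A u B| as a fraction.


A intersect B = [8, 10, 21, 22]
|A intersect B| = 4
A union B = [2, 3, 4, 5, 8, 10, 16, 20, 21, 22, 26, 27, 30]
|A union B| = 13
Jaccard = 4/13 = 4/13

4/13


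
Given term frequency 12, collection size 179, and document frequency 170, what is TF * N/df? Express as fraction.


TF * (N/df)
= 12 * (179/170)
= 12 * 179/170
= 1074/85

1074/85


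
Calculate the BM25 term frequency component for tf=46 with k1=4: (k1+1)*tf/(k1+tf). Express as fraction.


BM25 TF component = (k1+1)*tf / (k1+tf)
k1 = 4, tf = 46
Numerator = (4+1)*46 = 230
Denominator = 4 + 46 = 50
= 230/50 = 23/5

23/5


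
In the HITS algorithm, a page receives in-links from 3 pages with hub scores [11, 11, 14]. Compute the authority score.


Authority = sum of hub scores of in-linkers
In-link 1: hub score = 11
In-link 2: hub score = 11
In-link 3: hub score = 14
Authority = 11 + 11 + 14 = 36

36


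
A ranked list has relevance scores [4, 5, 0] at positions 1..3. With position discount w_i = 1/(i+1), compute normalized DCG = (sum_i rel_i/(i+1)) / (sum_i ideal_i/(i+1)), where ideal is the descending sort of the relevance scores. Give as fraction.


Position discount weights w_i = 1/(i+1) for i=1..3:
Weights = [1/2, 1/3, 1/4]
Actual relevance: [4, 5, 0]
DCG = 4/2 + 5/3 + 0/4 = 11/3
Ideal relevance (sorted desc): [5, 4, 0]
Ideal DCG = 5/2 + 4/3 + 0/4 = 23/6
nDCG = DCG / ideal_DCG = 11/3 / 23/6 = 22/23

22/23


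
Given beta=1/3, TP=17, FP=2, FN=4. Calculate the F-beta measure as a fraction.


P = TP/(TP+FP) = 17/19 = 17/19
R = TP/(TP+FN) = 17/21 = 17/21
beta^2 = 1/3^2 = 1/9
(1 + beta^2) = 10/9
Numerator = (1+beta^2)*P*R = 2890/3591
Denominator = beta^2*P + R = 17/171 + 17/21 = 1088/1197
F_beta = 85/96

85/96


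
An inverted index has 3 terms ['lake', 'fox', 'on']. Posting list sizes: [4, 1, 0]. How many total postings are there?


Summing posting list sizes:
'lake': 4 postings
'fox': 1 postings
'on': 0 postings
Total = 4 + 1 + 0 = 5

5


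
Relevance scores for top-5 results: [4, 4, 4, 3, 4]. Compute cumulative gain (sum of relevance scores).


Cumulative Gain = sum of relevance scores
Position 1: rel=4, running sum=4
Position 2: rel=4, running sum=8
Position 3: rel=4, running sum=12
Position 4: rel=3, running sum=15
Position 5: rel=4, running sum=19
CG = 19

19


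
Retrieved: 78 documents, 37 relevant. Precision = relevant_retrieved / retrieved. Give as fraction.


Precision = relevant_retrieved / total_retrieved
= 37 / 78
= 37 / (37 + 41)
= 37/78

37/78


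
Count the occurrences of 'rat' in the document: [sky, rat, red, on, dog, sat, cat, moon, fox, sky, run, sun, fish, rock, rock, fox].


Document has 16 words
Scanning for 'rat':
Found at positions: [1]
Count = 1

1


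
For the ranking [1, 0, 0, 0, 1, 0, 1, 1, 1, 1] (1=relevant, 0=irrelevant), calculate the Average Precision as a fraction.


Computing P@k for each relevant position:
Position 1: relevant, P@1 = 1/1 = 1
Position 2: not relevant
Position 3: not relevant
Position 4: not relevant
Position 5: relevant, P@5 = 2/5 = 2/5
Position 6: not relevant
Position 7: relevant, P@7 = 3/7 = 3/7
Position 8: relevant, P@8 = 4/8 = 1/2
Position 9: relevant, P@9 = 5/9 = 5/9
Position 10: relevant, P@10 = 6/10 = 3/5
Sum of P@k = 1 + 2/5 + 3/7 + 1/2 + 5/9 + 3/5 = 439/126
AP = 439/126 / 6 = 439/756

439/756


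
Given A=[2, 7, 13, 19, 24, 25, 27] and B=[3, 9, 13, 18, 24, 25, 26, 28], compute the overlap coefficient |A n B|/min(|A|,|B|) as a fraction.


A intersect B = [13, 24, 25]
|A intersect B| = 3
min(|A|, |B|) = min(7, 8) = 7
Overlap = 3 / 7 = 3/7

3/7


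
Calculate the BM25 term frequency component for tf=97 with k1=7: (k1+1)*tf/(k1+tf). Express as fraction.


BM25 TF component = (k1+1)*tf / (k1+tf)
k1 = 7, tf = 97
Numerator = (7+1)*97 = 776
Denominator = 7 + 97 = 104
= 776/104 = 97/13

97/13


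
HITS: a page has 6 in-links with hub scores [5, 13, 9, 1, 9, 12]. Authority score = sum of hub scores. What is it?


Authority = sum of hub scores of in-linkers
In-link 1: hub score = 5
In-link 2: hub score = 13
In-link 3: hub score = 9
In-link 4: hub score = 1
In-link 5: hub score = 9
In-link 6: hub score = 12
Authority = 5 + 13 + 9 + 1 + 9 + 12 = 49

49


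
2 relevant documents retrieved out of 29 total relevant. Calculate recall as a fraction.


Recall = retrieved_relevant / total_relevant
= 2 / 29
= 2 / (2 + 27)
= 2/29

2/29


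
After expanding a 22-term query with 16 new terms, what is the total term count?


Original terms: 22
Expansion terms: 16
Total = 22 + 16 = 38

38


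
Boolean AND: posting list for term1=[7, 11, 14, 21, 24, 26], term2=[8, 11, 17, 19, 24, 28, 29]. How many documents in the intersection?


Boolean AND: find intersection of posting lists
term1 docs: [7, 11, 14, 21, 24, 26]
term2 docs: [8, 11, 17, 19, 24, 28, 29]
Intersection: [11, 24]
|intersection| = 2

2


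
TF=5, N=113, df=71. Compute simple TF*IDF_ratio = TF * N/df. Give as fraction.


TF * (N/df)
= 5 * (113/71)
= 5 * 113/71
= 565/71

565/71


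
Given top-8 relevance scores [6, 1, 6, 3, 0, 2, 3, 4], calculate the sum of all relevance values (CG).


Cumulative Gain = sum of relevance scores
Position 1: rel=6, running sum=6
Position 2: rel=1, running sum=7
Position 3: rel=6, running sum=13
Position 4: rel=3, running sum=16
Position 5: rel=0, running sum=16
Position 6: rel=2, running sum=18
Position 7: rel=3, running sum=21
Position 8: rel=4, running sum=25
CG = 25

25


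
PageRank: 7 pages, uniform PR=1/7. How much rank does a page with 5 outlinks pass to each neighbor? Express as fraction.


Initial PR = 1/7 = 1/7
Outlinks = 5
Contribution per link = PR / outlinks
= 1/7 / 5
= 1/35

1/35


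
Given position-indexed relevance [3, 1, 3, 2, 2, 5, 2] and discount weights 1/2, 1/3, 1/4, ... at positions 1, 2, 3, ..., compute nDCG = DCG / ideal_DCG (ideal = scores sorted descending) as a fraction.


Position discount weights w_i = 1/(i+1) for i=1..7:
Weights = [1/2, 1/3, 1/4, 1/5, 1/6, 1/7, 1/8]
Actual relevance: [3, 1, 3, 2, 2, 5, 2]
DCG = 3/2 + 1/3 + 3/4 + 2/5 + 2/6 + 5/7 + 2/8 = 899/210
Ideal relevance (sorted desc): [5, 3, 3, 2, 2, 2, 1]
Ideal DCG = 5/2 + 3/3 + 3/4 + 2/5 + 2/6 + 2/7 + 1/8 = 4531/840
nDCG = DCG / ideal_DCG = 899/210 / 4531/840 = 3596/4531

3596/4531


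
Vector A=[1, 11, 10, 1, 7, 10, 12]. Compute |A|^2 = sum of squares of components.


|A|^2 = sum of squared components
A[0]^2 = 1^2 = 1
A[1]^2 = 11^2 = 121
A[2]^2 = 10^2 = 100
A[3]^2 = 1^2 = 1
A[4]^2 = 7^2 = 49
A[5]^2 = 10^2 = 100
A[6]^2 = 12^2 = 144
Sum = 1 + 121 + 100 + 1 + 49 + 100 + 144 = 516

516


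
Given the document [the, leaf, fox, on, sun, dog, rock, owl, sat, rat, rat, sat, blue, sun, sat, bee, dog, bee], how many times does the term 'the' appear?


Document has 18 words
Scanning for 'the':
Found at positions: [0]
Count = 1

1


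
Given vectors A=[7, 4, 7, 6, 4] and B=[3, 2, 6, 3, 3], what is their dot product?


Dot product = sum of element-wise products
A[0]*B[0] = 7*3 = 21
A[1]*B[1] = 4*2 = 8
A[2]*B[2] = 7*6 = 42
A[3]*B[3] = 6*3 = 18
A[4]*B[4] = 4*3 = 12
Sum = 21 + 8 + 42 + 18 + 12 = 101

101


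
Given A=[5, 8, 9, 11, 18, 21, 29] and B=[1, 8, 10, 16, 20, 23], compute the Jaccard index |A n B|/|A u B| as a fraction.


A intersect B = [8]
|A intersect B| = 1
A union B = [1, 5, 8, 9, 10, 11, 16, 18, 20, 21, 23, 29]
|A union B| = 12
Jaccard = 1/12 = 1/12

1/12


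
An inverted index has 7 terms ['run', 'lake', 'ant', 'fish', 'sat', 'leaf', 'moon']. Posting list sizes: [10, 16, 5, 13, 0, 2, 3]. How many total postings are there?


Summing posting list sizes:
'run': 10 postings
'lake': 16 postings
'ant': 5 postings
'fish': 13 postings
'sat': 0 postings
'leaf': 2 postings
'moon': 3 postings
Total = 10 + 16 + 5 + 13 + 0 + 2 + 3 = 49

49


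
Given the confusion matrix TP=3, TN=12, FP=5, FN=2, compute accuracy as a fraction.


Accuracy = (TP + TN) / (TP + TN + FP + FN)
TP + TN = 3 + 12 = 15
Total = 3 + 12 + 5 + 2 = 22
Accuracy = 15 / 22 = 15/22

15/22


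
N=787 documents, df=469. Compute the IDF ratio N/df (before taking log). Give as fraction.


IDF ratio = N / df
= 787 / 469
= 787/469

787/469


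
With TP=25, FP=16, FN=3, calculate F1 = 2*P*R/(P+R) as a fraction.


F1 = 2 * P * R / (P + R)
P = TP/(TP+FP) = 25/41 = 25/41
R = TP/(TP+FN) = 25/28 = 25/28
2 * P * R = 2 * 25/41 * 25/28 = 625/574
P + R = 25/41 + 25/28 = 1725/1148
F1 = 625/574 / 1725/1148 = 50/69

50/69


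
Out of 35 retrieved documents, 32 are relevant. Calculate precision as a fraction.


Precision = relevant_retrieved / total_retrieved
= 32 / 35
= 32 / (32 + 3)
= 32/35

32/35


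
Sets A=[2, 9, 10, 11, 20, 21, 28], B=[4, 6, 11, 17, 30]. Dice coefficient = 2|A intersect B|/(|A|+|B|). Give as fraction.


A intersect B = [11]
|A intersect B| = 1
|A| = 7, |B| = 5
Dice = 2*1 / (7+5)
= 2 / 12 = 1/6

1/6


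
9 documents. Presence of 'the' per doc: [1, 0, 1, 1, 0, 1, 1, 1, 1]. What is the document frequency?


Checking each document for 'the':
Doc 1: present
Doc 2: absent
Doc 3: present
Doc 4: present
Doc 5: absent
Doc 6: present
Doc 7: present
Doc 8: present
Doc 9: present
df = sum of presences = 1 + 0 + 1 + 1 + 0 + 1 + 1 + 1 + 1 = 7

7


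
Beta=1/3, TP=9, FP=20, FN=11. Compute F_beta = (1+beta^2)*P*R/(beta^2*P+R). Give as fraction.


P = TP/(TP+FP) = 9/29 = 9/29
R = TP/(TP+FN) = 9/20 = 9/20
beta^2 = 1/3^2 = 1/9
(1 + beta^2) = 10/9
Numerator = (1+beta^2)*P*R = 9/58
Denominator = beta^2*P + R = 1/29 + 9/20 = 281/580
F_beta = 90/281

90/281


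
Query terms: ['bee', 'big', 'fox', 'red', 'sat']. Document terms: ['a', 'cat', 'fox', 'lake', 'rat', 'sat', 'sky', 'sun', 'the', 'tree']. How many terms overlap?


Query terms: ['bee', 'big', 'fox', 'red', 'sat']
Document terms: ['a', 'cat', 'fox', 'lake', 'rat', 'sat', 'sky', 'sun', 'the', 'tree']
Common terms: ['fox', 'sat']
Overlap count = 2

2


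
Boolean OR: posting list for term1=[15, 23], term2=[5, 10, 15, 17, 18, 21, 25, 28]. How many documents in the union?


Boolean OR: find union of posting lists
term1 docs: [15, 23]
term2 docs: [5, 10, 15, 17, 18, 21, 25, 28]
Union: [5, 10, 15, 17, 18, 21, 23, 25, 28]
|union| = 9

9


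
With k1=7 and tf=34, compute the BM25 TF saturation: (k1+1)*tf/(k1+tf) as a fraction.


BM25 TF component = (k1+1)*tf / (k1+tf)
k1 = 7, tf = 34
Numerator = (7+1)*34 = 272
Denominator = 7 + 34 = 41
= 272/41 = 272/41

272/41


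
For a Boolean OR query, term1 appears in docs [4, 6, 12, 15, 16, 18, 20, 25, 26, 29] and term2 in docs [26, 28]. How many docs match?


Boolean OR: find union of posting lists
term1 docs: [4, 6, 12, 15, 16, 18, 20, 25, 26, 29]
term2 docs: [26, 28]
Union: [4, 6, 12, 15, 16, 18, 20, 25, 26, 28, 29]
|union| = 11

11


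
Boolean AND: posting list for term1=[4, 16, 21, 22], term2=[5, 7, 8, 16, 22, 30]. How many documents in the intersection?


Boolean AND: find intersection of posting lists
term1 docs: [4, 16, 21, 22]
term2 docs: [5, 7, 8, 16, 22, 30]
Intersection: [16, 22]
|intersection| = 2

2


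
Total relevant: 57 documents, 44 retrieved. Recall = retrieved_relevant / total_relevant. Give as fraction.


Recall = retrieved_relevant / total_relevant
= 44 / 57
= 44 / (44 + 13)
= 44/57

44/57


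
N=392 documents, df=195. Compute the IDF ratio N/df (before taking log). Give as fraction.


IDF ratio = N / df
= 392 / 195
= 392/195

392/195


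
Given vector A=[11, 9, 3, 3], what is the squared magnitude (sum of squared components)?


|A|^2 = sum of squared components
A[0]^2 = 11^2 = 121
A[1]^2 = 9^2 = 81
A[2]^2 = 3^2 = 9
A[3]^2 = 3^2 = 9
Sum = 121 + 81 + 9 + 9 = 220

220


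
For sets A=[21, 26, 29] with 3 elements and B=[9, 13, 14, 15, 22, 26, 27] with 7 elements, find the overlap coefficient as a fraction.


A intersect B = [26]
|A intersect B| = 1
min(|A|, |B|) = min(3, 7) = 3
Overlap = 1 / 3 = 1/3

1/3


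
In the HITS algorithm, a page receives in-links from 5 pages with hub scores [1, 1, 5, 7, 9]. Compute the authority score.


Authority = sum of hub scores of in-linkers
In-link 1: hub score = 1
In-link 2: hub score = 1
In-link 3: hub score = 5
In-link 4: hub score = 7
In-link 5: hub score = 9
Authority = 1 + 1 + 5 + 7 + 9 = 23

23


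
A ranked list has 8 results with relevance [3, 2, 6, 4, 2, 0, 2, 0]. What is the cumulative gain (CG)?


Cumulative Gain = sum of relevance scores
Position 1: rel=3, running sum=3
Position 2: rel=2, running sum=5
Position 3: rel=6, running sum=11
Position 4: rel=4, running sum=15
Position 5: rel=2, running sum=17
Position 6: rel=0, running sum=17
Position 7: rel=2, running sum=19
Position 8: rel=0, running sum=19
CG = 19

19


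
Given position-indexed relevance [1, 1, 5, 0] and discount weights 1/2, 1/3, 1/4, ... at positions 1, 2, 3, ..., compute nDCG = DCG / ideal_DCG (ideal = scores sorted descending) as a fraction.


Position discount weights w_i = 1/(i+1) for i=1..4:
Weights = [1/2, 1/3, 1/4, 1/5]
Actual relevance: [1, 1, 5, 0]
DCG = 1/2 + 1/3 + 5/4 + 0/5 = 25/12
Ideal relevance (sorted desc): [5, 1, 1, 0]
Ideal DCG = 5/2 + 1/3 + 1/4 + 0/5 = 37/12
nDCG = DCG / ideal_DCG = 25/12 / 37/12 = 25/37

25/37


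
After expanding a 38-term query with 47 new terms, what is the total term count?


Original terms: 38
Expansion terms: 47
Total = 38 + 47 = 85

85


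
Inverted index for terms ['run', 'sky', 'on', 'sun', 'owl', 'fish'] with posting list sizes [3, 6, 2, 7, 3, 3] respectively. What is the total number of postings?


Summing posting list sizes:
'run': 3 postings
'sky': 6 postings
'on': 2 postings
'sun': 7 postings
'owl': 3 postings
'fish': 3 postings
Total = 3 + 6 + 2 + 7 + 3 + 3 = 24

24


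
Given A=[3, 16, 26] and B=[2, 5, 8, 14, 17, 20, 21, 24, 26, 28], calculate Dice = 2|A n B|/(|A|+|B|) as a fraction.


A intersect B = [26]
|A intersect B| = 1
|A| = 3, |B| = 10
Dice = 2*1 / (3+10)
= 2 / 13 = 2/13

2/13


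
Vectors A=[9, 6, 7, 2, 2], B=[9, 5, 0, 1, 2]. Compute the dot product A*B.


Dot product = sum of element-wise products
A[0]*B[0] = 9*9 = 81
A[1]*B[1] = 6*5 = 30
A[2]*B[2] = 7*0 = 0
A[3]*B[3] = 2*1 = 2
A[4]*B[4] = 2*2 = 4
Sum = 81 + 30 + 0 + 2 + 4 = 117

117


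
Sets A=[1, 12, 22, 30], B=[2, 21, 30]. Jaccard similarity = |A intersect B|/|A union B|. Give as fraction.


A intersect B = [30]
|A intersect B| = 1
A union B = [1, 2, 12, 21, 22, 30]
|A union B| = 6
Jaccard = 1/6 = 1/6

1/6


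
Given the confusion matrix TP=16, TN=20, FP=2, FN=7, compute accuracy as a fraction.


Accuracy = (TP + TN) / (TP + TN + FP + FN)
TP + TN = 16 + 20 = 36
Total = 16 + 20 + 2 + 7 = 45
Accuracy = 36 / 45 = 4/5

4/5


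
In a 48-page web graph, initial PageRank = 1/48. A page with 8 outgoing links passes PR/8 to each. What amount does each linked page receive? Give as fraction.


Initial PR = 1/48 = 1/48
Outlinks = 8
Contribution per link = PR / outlinks
= 1/48 / 8
= 1/384

1/384


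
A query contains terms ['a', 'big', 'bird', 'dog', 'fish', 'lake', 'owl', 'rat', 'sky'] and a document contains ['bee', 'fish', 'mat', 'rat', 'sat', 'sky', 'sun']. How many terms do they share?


Query terms: ['a', 'big', 'bird', 'dog', 'fish', 'lake', 'owl', 'rat', 'sky']
Document terms: ['bee', 'fish', 'mat', 'rat', 'sat', 'sky', 'sun']
Common terms: ['fish', 'rat', 'sky']
Overlap count = 3

3


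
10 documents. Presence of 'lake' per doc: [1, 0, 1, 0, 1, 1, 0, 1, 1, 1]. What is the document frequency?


Checking each document for 'lake':
Doc 1: present
Doc 2: absent
Doc 3: present
Doc 4: absent
Doc 5: present
Doc 6: present
Doc 7: absent
Doc 8: present
Doc 9: present
Doc 10: present
df = sum of presences = 1 + 0 + 1 + 0 + 1 + 1 + 0 + 1 + 1 + 1 = 7

7


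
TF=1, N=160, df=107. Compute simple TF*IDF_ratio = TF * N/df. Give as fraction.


TF * (N/df)
= 1 * (160/107)
= 1 * 160/107
= 160/107

160/107


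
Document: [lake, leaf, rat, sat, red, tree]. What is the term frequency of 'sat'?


Document has 6 words
Scanning for 'sat':
Found at positions: [3]
Count = 1

1


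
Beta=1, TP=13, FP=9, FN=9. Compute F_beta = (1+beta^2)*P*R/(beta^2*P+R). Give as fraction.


P = TP/(TP+FP) = 13/22 = 13/22
R = TP/(TP+FN) = 13/22 = 13/22
beta^2 = 1^2 = 1
(1 + beta^2) = 2
Numerator = (1+beta^2)*P*R = 169/242
Denominator = beta^2*P + R = 13/22 + 13/22 = 13/11
F_beta = 13/22

13/22


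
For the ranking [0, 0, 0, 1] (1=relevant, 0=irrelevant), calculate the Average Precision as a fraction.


Computing P@k for each relevant position:
Position 1: not relevant
Position 2: not relevant
Position 3: not relevant
Position 4: relevant, P@4 = 1/4 = 1/4
Sum of P@k = 1/4 = 1/4
AP = 1/4 / 1 = 1/4

1/4


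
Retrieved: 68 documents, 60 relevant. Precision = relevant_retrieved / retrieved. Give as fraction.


Precision = relevant_retrieved / total_retrieved
= 60 / 68
= 60 / (60 + 8)
= 15/17

15/17


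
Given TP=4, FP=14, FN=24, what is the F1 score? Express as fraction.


F1 = 2 * P * R / (P + R)
P = TP/(TP+FP) = 4/18 = 2/9
R = TP/(TP+FN) = 4/28 = 1/7
2 * P * R = 2 * 2/9 * 1/7 = 4/63
P + R = 2/9 + 1/7 = 23/63
F1 = 4/63 / 23/63 = 4/23

4/23


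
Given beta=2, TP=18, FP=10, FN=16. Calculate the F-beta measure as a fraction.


P = TP/(TP+FP) = 18/28 = 9/14
R = TP/(TP+FN) = 18/34 = 9/17
beta^2 = 2^2 = 4
(1 + beta^2) = 5
Numerator = (1+beta^2)*P*R = 405/238
Denominator = beta^2*P + R = 18/7 + 9/17 = 369/119
F_beta = 45/82

45/82


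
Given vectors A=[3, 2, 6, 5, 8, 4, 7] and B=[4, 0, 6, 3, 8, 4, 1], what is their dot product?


Dot product = sum of element-wise products
A[0]*B[0] = 3*4 = 12
A[1]*B[1] = 2*0 = 0
A[2]*B[2] = 6*6 = 36
A[3]*B[3] = 5*3 = 15
A[4]*B[4] = 8*8 = 64
A[5]*B[5] = 4*4 = 16
A[6]*B[6] = 7*1 = 7
Sum = 12 + 0 + 36 + 15 + 64 + 16 + 7 = 150

150


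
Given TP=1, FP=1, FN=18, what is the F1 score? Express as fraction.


F1 = 2 * P * R / (P + R)
P = TP/(TP+FP) = 1/2 = 1/2
R = TP/(TP+FN) = 1/19 = 1/19
2 * P * R = 2 * 1/2 * 1/19 = 1/19
P + R = 1/2 + 1/19 = 21/38
F1 = 1/19 / 21/38 = 2/21

2/21


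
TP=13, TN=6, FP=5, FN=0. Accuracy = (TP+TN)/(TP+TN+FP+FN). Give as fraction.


Accuracy = (TP + TN) / (TP + TN + FP + FN)
TP + TN = 13 + 6 = 19
Total = 13 + 6 + 5 + 0 = 24
Accuracy = 19 / 24 = 19/24

19/24


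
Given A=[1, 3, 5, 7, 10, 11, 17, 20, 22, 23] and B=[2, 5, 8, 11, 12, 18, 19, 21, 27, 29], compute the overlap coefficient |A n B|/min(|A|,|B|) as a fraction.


A intersect B = [5, 11]
|A intersect B| = 2
min(|A|, |B|) = min(10, 10) = 10
Overlap = 2 / 10 = 1/5

1/5


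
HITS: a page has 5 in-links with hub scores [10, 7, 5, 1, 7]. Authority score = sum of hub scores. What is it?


Authority = sum of hub scores of in-linkers
In-link 1: hub score = 10
In-link 2: hub score = 7
In-link 3: hub score = 5
In-link 4: hub score = 1
In-link 5: hub score = 7
Authority = 10 + 7 + 5 + 1 + 7 = 30

30


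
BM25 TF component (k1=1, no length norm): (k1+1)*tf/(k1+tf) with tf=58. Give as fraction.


BM25 TF component = (k1+1)*tf / (k1+tf)
k1 = 1, tf = 58
Numerator = (1+1)*58 = 116
Denominator = 1 + 58 = 59
= 116/59 = 116/59

116/59


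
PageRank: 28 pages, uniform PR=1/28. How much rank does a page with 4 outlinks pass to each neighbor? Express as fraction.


Initial PR = 1/28 = 1/28
Outlinks = 4
Contribution per link = PR / outlinks
= 1/28 / 4
= 1/112

1/112


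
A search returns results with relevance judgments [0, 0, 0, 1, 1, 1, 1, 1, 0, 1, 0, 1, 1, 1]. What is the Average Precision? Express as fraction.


Computing P@k for each relevant position:
Position 1: not relevant
Position 2: not relevant
Position 3: not relevant
Position 4: relevant, P@4 = 1/4 = 1/4
Position 5: relevant, P@5 = 2/5 = 2/5
Position 6: relevant, P@6 = 3/6 = 1/2
Position 7: relevant, P@7 = 4/7 = 4/7
Position 8: relevant, P@8 = 5/8 = 5/8
Position 9: not relevant
Position 10: relevant, P@10 = 6/10 = 3/5
Position 11: not relevant
Position 12: relevant, P@12 = 7/12 = 7/12
Position 13: relevant, P@13 = 8/13 = 8/13
Position 14: relevant, P@14 = 9/14 = 9/14
Sum of P@k = 1/4 + 2/5 + 1/2 + 4/7 + 5/8 + 3/5 + 7/12 + 8/13 + 9/14 = 10457/2184
AP = 10457/2184 / 9 = 10457/19656

10457/19656


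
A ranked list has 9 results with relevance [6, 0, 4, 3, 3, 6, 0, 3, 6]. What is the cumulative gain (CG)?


Cumulative Gain = sum of relevance scores
Position 1: rel=6, running sum=6
Position 2: rel=0, running sum=6
Position 3: rel=4, running sum=10
Position 4: rel=3, running sum=13
Position 5: rel=3, running sum=16
Position 6: rel=6, running sum=22
Position 7: rel=0, running sum=22
Position 8: rel=3, running sum=25
Position 9: rel=6, running sum=31
CG = 31

31


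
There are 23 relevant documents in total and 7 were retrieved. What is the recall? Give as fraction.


Recall = retrieved_relevant / total_relevant
= 7 / 23
= 7 / (7 + 16)
= 7/23

7/23


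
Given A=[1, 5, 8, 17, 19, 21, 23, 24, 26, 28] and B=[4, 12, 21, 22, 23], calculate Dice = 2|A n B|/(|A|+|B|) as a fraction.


A intersect B = [21, 23]
|A intersect B| = 2
|A| = 10, |B| = 5
Dice = 2*2 / (10+5)
= 4 / 15 = 4/15

4/15
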